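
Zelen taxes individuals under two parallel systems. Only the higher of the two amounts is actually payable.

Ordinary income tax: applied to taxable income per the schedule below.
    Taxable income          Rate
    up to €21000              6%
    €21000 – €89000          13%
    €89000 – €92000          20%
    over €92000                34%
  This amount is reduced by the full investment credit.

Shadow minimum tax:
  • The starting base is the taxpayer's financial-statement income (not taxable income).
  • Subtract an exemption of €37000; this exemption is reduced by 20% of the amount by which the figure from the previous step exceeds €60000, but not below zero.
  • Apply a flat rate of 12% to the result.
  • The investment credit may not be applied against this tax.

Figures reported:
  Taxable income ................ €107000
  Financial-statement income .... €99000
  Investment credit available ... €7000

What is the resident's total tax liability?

Shadow minimum tax:
  Base (financial-statement income): €99000
  Exemption: €37000 − 20% × (€99000 − €60000) = €37000 − €7800 = €29200
  Base: €99000 − €29200 = €69800
  €69800 × 12% = €8376

Ordinary income tax:
  €21000 × 6% = €1260
  €68000 × 13% = €8840
  €3000 × 20% = €600
  €15000 × 34% = €5100
  → €15800
  Less investment credit €7000 → €8800

€8800 > €8376, so the ordinary income tax governs.

€8800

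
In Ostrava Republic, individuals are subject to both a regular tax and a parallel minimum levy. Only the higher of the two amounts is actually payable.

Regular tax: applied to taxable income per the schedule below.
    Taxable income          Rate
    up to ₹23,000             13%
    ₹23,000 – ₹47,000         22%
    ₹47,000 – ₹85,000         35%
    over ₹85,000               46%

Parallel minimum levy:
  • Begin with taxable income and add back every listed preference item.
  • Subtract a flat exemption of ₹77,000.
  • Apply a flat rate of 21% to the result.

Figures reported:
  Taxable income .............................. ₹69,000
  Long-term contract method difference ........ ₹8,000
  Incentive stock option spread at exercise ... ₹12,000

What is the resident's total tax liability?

₹15,970

Parallel minimum levy:
  Adjusted income: ₹69,000 + ₹8,000 + ₹12,000 = ₹89,000
  Less exemption ₹77,000 → base ₹12,000
  ₹12,000 × 21% = ₹2,520

Regular tax:
  ₹23,000 × 13% = ₹2,990
  ₹24,000 × 22% = ₹5,280
  ₹22,000 × 35% = ₹7,700
  → ₹15,970

₹15,970 > ₹2,520, so the regular tax governs.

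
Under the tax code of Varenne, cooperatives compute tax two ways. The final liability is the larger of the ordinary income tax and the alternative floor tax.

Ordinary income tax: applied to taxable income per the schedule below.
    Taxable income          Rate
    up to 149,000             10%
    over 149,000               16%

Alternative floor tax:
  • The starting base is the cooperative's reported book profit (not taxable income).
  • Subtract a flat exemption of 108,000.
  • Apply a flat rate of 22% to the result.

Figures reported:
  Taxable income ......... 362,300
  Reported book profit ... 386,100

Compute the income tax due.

61,182

Ordinary income tax:
  149,000 × 10% = 14,900
  213,300 × 16% = 34,128
  → 49,028

Alternative floor tax:
  Base (reported book profit): 386,100
  Less exemption 108,000 → base 278,100
  278,100 × 22% = 61,182

61,182 > 49,028, so the alternative floor tax is the binding amount.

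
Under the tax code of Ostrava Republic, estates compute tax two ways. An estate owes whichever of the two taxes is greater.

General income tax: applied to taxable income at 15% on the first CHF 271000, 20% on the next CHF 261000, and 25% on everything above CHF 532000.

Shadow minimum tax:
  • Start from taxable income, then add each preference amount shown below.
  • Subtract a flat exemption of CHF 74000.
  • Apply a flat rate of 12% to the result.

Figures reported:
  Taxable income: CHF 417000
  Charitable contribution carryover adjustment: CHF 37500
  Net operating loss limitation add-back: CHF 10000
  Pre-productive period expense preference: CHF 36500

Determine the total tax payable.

CHF 69850

General income tax:
  CHF 271000 × 15% = CHF 40650
  CHF 146000 × 20% = CHF 29200
  → CHF 69850

Shadow minimum tax:
  Adjusted income: CHF 417000 + CHF 37500 + CHF 10000 + CHF 36500 = CHF 501000
  Less exemption CHF 74000 → base CHF 427000
  CHF 427000 × 12% = CHF 51240

CHF 69850 > CHF 51240, so the general income tax governs.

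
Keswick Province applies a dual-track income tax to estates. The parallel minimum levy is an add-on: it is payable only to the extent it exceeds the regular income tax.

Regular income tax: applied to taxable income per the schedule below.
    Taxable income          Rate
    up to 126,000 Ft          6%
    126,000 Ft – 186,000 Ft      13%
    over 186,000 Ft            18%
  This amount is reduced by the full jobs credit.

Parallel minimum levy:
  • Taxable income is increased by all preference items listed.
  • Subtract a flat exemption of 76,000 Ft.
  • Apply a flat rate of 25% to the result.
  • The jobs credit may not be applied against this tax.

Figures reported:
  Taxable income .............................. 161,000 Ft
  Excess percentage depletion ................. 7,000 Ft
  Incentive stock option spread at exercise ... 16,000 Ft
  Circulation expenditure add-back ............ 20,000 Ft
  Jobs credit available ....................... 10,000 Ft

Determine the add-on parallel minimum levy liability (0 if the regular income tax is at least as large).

29,890 Ft

Regular income tax:
  126,000 Ft × 6% = 7,560 Ft
  35,000 Ft × 13% = 4,550 Ft
  → 12,110 Ft
  Less jobs credit 10,000 Ft → 2,110 Ft

Parallel minimum levy:
  Adjusted income: 161,000 Ft + 7,000 Ft + 16,000 Ft + 20,000 Ft = 204,000 Ft
  Less exemption 76,000 Ft → base 128,000 Ft
  128,000 Ft × 25% = 32,000 Ft

Excess of parallel minimum levy over regular income tax: 32,000 Ft − 2,110 Ft = 29,890 Ft.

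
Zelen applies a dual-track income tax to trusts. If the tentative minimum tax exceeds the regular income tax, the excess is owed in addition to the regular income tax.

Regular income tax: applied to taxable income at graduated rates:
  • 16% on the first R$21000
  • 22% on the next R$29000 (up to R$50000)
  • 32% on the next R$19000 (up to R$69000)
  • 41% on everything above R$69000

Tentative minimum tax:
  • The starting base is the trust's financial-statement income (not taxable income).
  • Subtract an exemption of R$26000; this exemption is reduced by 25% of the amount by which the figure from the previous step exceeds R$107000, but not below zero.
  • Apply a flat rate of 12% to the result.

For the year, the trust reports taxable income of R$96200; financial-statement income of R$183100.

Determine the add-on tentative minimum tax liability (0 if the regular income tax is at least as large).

Tentative minimum tax:
  Base (financial-statement income): R$183100
  Exemption: R$26000 − 25% × (R$183100 − R$107000) = R$26000 − R$19025 = R$6975
  Base: R$183100 − R$6975 = R$176125
  R$176125 × 12% = R$21135

Regular income tax:
  R$21000 × 16% = R$3360
  R$29000 × 22% = R$6380
  R$19000 × 32% = R$6080
  R$27200 × 41% = R$11152
  → R$26972

R$21135 ≤ R$26972, so no add-on is due.

R$0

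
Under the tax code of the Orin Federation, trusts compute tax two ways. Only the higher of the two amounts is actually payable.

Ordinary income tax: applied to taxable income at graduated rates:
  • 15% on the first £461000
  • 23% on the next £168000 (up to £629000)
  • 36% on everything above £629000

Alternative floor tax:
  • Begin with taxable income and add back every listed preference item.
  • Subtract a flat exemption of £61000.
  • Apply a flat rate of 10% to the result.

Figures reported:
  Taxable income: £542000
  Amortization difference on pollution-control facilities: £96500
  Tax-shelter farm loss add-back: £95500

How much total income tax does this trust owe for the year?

Ordinary income tax:
  £461000 × 15% = £69150
  £81000 × 23% = £18630
  → £87780

Alternative floor tax:
  Adjusted income: £542000 + £96500 + £95500 = £734000
  Less exemption £61000 → base £673000
  £673000 × 10% = £67300

£87780 > £67300, so the ordinary income tax governs.

£87780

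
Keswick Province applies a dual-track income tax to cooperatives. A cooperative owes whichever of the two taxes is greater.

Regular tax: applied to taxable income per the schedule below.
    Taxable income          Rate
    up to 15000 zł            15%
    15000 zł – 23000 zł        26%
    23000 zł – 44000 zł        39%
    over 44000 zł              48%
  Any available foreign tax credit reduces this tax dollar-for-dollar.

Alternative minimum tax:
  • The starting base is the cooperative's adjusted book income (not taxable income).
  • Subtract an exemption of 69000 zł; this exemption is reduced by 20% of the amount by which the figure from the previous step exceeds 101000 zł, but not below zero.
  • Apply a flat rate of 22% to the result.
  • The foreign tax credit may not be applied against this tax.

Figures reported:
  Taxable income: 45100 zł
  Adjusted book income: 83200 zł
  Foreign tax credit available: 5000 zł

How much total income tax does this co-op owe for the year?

Alternative minimum tax:
  Base (adjusted book income): 83200 zł
  Exemption: 83200 zł ≤ 101000 zł, so full 69000 zł applies
  Base: 83200 zł − 69000 zł = 14200 zł
  14200 zł × 22% = 3124 zł

Regular tax:
  15000 zł × 15% = 2250 zł
  8000 zł × 26% = 2080 zł
  21000 zł × 39% = 8190 zł
  1100 zł × 48% = 528 zł
  → 13048 zł
  Less foreign tax credit 5000 zł → 8048 zł

8048 zł > 3124 zł, so the regular tax governs.

8048 zł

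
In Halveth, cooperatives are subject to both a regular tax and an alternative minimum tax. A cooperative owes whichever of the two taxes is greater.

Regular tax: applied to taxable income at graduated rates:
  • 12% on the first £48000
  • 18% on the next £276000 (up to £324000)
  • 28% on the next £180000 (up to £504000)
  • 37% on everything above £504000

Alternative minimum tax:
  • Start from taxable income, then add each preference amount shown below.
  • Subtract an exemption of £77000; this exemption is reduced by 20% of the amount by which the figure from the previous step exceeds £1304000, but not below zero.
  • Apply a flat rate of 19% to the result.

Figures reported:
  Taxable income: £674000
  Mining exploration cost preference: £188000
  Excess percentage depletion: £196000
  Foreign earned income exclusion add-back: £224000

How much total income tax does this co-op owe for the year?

£228950

Regular tax:
  £48000 × 12% = £5760
  £276000 × 18% = £49680
  £180000 × 28% = £50400
  £170000 × 37% = £62900
  → £168740

Alternative minimum tax:
  Adjusted income: £674000 + £188000 + £196000 + £224000 = £1282000
  Exemption: £1282000 ≤ £1304000, so full £77000 applies
  Base: £1282000 − £77000 = £1205000
  £1205000 × 19% = £228950

£228950 > £168740, so the alternative minimum tax is the binding amount.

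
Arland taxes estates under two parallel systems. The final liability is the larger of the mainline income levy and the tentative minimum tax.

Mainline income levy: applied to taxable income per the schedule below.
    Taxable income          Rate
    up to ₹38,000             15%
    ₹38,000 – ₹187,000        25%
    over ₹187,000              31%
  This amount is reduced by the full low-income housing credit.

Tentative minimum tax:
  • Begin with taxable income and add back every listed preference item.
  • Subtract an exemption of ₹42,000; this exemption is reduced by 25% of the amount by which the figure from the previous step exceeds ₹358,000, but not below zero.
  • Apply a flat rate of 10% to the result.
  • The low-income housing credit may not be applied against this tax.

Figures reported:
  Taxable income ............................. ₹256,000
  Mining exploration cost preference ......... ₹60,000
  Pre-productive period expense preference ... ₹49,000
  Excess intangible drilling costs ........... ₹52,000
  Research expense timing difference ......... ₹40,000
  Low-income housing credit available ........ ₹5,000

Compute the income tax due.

Mainline income levy:
  ₹38,000 × 15% = ₹5,700
  ₹149,000 × 25% = ₹37,250
  ₹69,000 × 31% = ₹21,390
  → ₹64,340
  Less low-income housing credit ₹5,000 → ₹59,340

Tentative minimum tax:
  Adjusted income: ₹256,000 + ₹60,000 + ₹49,000 + ₹52,000 + ₹40,000 = ₹457,000
  Exemption: ₹42,000 − 25% × (₹457,000 − ₹358,000) = ₹42,000 − ₹24,750 = ₹17,250
  Base: ₹457,000 − ₹17,250 = ₹439,750
  ₹439,750 × 10% = ₹43,975

₹59,340 > ₹43,975, so the mainline income levy governs.

₹59,340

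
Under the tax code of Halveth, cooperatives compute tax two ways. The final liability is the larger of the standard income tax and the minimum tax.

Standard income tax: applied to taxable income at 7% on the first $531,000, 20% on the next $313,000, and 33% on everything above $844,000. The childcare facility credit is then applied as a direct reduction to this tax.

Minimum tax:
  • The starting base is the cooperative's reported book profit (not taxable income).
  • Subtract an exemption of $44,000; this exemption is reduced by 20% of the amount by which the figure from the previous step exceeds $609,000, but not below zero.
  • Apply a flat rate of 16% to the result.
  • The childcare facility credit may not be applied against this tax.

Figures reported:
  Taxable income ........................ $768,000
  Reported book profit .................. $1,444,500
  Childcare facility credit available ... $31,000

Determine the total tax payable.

Standard income tax:
  $531,000 × 7% = $37,170
  $237,000 × 20% = $47,400
  → $84,570
  Less childcare facility credit $31,000 → $53,570

Minimum tax:
  Base (reported book profit): $1,444,500
  Exemption: 20% × ($1,444,500 − $609,000) = $167,100 ≥ $44,000, so the exemption is fully phased out
  Base: $1,444,500 − $0 = $1,444,500
  $1,444,500 × 16% = $231,120

$231,120 > $53,570, so the minimum tax is the binding amount.

$231,120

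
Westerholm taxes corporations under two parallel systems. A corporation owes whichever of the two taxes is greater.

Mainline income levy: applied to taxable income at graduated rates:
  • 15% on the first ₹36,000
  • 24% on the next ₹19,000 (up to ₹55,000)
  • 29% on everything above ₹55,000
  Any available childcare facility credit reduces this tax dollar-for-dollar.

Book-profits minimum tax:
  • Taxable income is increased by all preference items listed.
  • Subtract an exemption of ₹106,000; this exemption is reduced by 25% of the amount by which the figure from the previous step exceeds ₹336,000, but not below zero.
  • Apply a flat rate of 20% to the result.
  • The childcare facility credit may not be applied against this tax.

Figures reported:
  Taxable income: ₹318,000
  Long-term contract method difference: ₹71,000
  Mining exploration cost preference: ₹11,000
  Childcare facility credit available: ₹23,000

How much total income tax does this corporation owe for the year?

Mainline income levy:
  ₹36,000 × 15% = ₹5,400
  ₹19,000 × 24% = ₹4,560
  ₹263,000 × 29% = ₹76,270
  → ₹86,230
  Less childcare facility credit ₹23,000 → ₹63,230

Book-profits minimum tax:
  Adjusted income: ₹318,000 + ₹71,000 + ₹11,000 = ₹400,000
  Exemption: ₹106,000 − 25% × (₹400,000 − ₹336,000) = ₹106,000 − ₹16,000 = ₹90,000
  Base: ₹400,000 − ₹90,000 = ₹310,000
  ₹310,000 × 20% = ₹62,000

₹63,230 > ₹62,000, so the mainline income levy governs.

₹63,230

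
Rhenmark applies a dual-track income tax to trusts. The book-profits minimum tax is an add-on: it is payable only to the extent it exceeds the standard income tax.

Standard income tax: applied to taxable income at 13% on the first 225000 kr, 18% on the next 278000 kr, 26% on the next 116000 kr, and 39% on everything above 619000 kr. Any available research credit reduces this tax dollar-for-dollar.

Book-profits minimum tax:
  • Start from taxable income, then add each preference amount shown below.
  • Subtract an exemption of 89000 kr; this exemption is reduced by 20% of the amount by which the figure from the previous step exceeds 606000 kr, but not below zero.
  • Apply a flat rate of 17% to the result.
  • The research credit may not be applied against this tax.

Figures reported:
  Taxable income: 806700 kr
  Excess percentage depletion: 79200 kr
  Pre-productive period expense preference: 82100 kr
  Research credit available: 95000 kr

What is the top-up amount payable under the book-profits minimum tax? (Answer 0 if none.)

Book-profits minimum tax:
  Adjusted income: 806700 kr + 79200 kr + 82100 kr = 968000 kr
  Exemption: 89000 kr − 20% × (968000 kr − 606000 kr) = 89000 kr − 72400 kr = 16600 kr
  Base: 968000 kr − 16600 kr = 951400 kr
  951400 kr × 17% = 161738 kr

Standard income tax:
  225000 kr × 13% = 29250 kr
  278000 kr × 18% = 50040 kr
  116000 kr × 26% = 30160 kr
  187700 kr × 39% = 73203 kr
  → 182653 kr
  Less research credit 95000 kr → 87653 kr

Excess of book-profits minimum tax over standard income tax: 161738 kr − 87653 kr = 74085 kr.

74085 kr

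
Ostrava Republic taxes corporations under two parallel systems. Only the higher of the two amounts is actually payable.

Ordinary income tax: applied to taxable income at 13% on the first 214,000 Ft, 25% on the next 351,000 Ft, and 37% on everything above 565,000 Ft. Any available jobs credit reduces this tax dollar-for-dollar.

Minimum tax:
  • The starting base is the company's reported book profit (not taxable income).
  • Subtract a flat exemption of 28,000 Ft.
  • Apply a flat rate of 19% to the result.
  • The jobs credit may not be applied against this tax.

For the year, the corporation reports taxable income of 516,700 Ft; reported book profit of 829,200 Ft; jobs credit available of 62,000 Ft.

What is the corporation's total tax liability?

Ordinary income tax:
  214,000 Ft × 13% = 27,820 Ft
  302,700 Ft × 25% = 75,675 Ft
  → 103,495 Ft
  Less jobs credit 62,000 Ft → 41,495 Ft

Minimum tax:
  Base (reported book profit): 829,200 Ft
  Less exemption 28,000 Ft → base 801,200 Ft
  801,200 Ft × 19% = 152,228 Ft

152,228 Ft > 41,495 Ft, so the minimum tax is the binding amount.

152,228 Ft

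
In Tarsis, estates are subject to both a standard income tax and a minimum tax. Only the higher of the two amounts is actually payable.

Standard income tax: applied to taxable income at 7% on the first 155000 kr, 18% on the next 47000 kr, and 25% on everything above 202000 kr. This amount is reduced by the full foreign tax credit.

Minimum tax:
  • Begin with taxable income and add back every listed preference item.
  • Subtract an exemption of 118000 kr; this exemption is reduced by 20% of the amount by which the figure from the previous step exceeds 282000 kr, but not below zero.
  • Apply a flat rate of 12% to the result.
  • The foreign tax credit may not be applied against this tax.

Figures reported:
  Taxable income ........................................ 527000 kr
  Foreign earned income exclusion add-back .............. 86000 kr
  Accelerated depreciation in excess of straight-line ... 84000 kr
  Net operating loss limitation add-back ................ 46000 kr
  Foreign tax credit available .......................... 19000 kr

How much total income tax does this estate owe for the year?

Minimum tax:
  Adjusted income: 527000 kr + 86000 kr + 84000 kr + 46000 kr = 743000 kr
  Exemption: 118000 kr − 20% × (743000 kr − 282000 kr) = 118000 kr − 92200 kr = 25800 kr
  Base: 743000 kr − 25800 kr = 717200 kr
  717200 kr × 12% = 86064 kr

Standard income tax:
  155000 kr × 7% = 10850 kr
  47000 kr × 18% = 8460 kr
  325000 kr × 25% = 81250 kr
  → 100560 kr
  Less foreign tax credit 19000 kr → 81560 kr

86064 kr > 81560 kr, so the minimum tax is the binding amount.

86064 kr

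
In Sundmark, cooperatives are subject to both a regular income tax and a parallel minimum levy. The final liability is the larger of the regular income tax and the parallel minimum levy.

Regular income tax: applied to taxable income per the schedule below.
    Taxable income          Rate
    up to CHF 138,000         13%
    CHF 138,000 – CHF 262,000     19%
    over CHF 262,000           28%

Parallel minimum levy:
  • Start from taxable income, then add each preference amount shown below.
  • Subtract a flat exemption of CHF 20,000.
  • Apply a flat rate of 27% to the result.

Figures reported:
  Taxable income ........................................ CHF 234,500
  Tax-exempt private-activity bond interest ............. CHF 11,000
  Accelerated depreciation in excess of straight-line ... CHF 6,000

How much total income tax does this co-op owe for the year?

Parallel minimum levy:
  Adjusted income: CHF 234,500 + CHF 11,000 + CHF 6,000 = CHF 251,500
  Less exemption CHF 20,000 → base CHF 231,500
  CHF 231,500 × 27% = CHF 62,505

Regular income tax:
  CHF 138,000 × 13% = CHF 17,940
  CHF 96,500 × 19% = CHF 18,335
  → CHF 36,275

CHF 62,505 > CHF 36,275, so the parallel minimum levy is the binding amount.

CHF 62,505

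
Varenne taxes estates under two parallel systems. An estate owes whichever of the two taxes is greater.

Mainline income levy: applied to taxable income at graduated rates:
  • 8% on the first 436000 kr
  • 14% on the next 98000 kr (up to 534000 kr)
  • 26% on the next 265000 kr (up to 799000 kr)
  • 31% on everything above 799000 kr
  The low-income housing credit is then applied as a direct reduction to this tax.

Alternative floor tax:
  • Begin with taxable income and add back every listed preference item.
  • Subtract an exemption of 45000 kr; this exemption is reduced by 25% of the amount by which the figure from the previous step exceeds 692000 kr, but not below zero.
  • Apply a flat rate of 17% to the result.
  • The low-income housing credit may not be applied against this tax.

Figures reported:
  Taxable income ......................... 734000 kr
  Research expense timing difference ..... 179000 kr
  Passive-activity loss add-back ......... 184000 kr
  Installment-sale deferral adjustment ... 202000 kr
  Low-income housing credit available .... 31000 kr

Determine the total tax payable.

220830 kr

Mainline income levy:
  436000 kr × 8% = 34880 kr
  98000 kr × 14% = 13720 kr
  200000 kr × 26% = 52000 kr
  → 100600 kr
  Less low-income housing credit 31000 kr → 69600 kr

Alternative floor tax:
  Adjusted income: 734000 kr + 179000 kr + 184000 kr + 202000 kr = 1299000 kr
  Exemption: 25% × (1299000 kr − 692000 kr) = 151750 kr ≥ 45000 kr, so the exemption is fully phased out
  Base: 1299000 kr − 0 kr = 1299000 kr
  1299000 kr × 17% = 220830 kr

220830 kr > 69600 kr, so the alternative floor tax is the binding amount.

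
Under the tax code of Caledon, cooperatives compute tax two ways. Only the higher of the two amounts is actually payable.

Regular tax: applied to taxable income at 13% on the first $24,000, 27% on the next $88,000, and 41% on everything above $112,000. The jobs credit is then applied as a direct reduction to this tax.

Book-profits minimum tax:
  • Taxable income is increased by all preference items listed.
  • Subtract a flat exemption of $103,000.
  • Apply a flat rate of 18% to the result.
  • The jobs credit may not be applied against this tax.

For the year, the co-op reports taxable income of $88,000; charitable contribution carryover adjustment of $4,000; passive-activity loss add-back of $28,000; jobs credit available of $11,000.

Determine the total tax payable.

Regular tax:
  $24,000 × 13% = $3,120
  $64,000 × 27% = $17,280
  → $20,400
  Less jobs credit $11,000 → $9,400

Book-profits minimum tax:
  Adjusted income: $88,000 + $4,000 + $28,000 = $120,000
  Less exemption $103,000 → base $17,000
  $17,000 × 18% = $3,060

$9,400 > $3,060, so the regular tax governs.

$9,400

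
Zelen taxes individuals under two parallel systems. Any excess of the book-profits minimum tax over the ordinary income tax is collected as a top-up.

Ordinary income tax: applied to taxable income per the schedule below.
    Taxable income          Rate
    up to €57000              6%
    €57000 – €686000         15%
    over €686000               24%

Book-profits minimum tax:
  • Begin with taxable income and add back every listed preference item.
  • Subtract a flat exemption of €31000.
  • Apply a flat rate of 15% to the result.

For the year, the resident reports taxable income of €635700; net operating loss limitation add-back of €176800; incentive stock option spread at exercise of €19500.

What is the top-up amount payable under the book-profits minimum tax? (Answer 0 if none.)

Book-profits minimum tax:
  Adjusted income: €635700 + €176800 + €19500 = €832000
  Less exemption €31000 → base €801000
  €801000 × 15% = €120150

Ordinary income tax:
  €57000 × 6% = €3420
  €578700 × 15% = €86805
  → €90225

Excess of book-profits minimum tax over ordinary income tax: €120150 − €90225 = €29925.

€29925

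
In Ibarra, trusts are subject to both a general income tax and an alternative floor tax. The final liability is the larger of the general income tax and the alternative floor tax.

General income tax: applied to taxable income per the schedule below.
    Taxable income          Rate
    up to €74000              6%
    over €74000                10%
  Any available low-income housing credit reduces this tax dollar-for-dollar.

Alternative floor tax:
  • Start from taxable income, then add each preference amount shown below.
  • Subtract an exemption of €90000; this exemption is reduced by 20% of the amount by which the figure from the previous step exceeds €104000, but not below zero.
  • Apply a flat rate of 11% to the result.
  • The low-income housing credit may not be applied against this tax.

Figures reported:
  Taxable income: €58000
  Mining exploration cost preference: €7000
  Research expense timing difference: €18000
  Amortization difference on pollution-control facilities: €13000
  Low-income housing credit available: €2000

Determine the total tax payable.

€1480

General income tax:
  €58000 × 6% = €3480
  Less low-income housing credit €2000 → €1480

Alternative floor tax:
  Adjusted income: €58000 + €7000 + €18000 + €13000 = €96000
  Exemption: €96000 ≤ €104000, so full €90000 applies
  Base: €96000 − €90000 = €6000
  €6000 × 11% = €660

€1480 > €660, so the general income tax governs.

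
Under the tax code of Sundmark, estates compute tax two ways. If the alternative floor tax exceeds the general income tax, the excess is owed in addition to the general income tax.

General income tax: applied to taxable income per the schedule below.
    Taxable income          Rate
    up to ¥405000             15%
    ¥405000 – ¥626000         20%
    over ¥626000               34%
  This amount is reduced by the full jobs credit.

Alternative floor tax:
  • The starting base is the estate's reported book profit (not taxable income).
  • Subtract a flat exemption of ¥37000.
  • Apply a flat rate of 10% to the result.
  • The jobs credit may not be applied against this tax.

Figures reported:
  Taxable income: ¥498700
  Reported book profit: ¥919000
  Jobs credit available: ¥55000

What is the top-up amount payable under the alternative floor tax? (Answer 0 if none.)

Alternative floor tax:
  Base (reported book profit): ¥919000
  Less exemption ¥37000 → base ¥882000
  ¥882000 × 10% = ¥88200

General income tax:
  ¥405000 × 15% = ¥60750
  ¥93700 × 20% = ¥18740
  → ¥79490
  Less jobs credit ¥55000 → ¥24490

Excess of alternative floor tax over general income tax: ¥88200 − ¥24490 = ¥63710.

¥63710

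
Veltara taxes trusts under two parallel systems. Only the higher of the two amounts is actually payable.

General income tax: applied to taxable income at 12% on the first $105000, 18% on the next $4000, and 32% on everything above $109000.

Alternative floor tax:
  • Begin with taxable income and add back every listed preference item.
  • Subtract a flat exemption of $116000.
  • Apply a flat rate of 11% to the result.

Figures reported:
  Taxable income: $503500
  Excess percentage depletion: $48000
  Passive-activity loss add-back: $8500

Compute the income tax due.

$139560

General income tax:
  $105000 × 12% = $12600
  $4000 × 18% = $720
  $394500 × 32% = $126240
  → $139560

Alternative floor tax:
  Adjusted income: $503500 + $48000 + $8500 = $560000
  Less exemption $116000 → base $444000
  $444000 × 11% = $48840

$139560 > $48840, so the general income tax governs.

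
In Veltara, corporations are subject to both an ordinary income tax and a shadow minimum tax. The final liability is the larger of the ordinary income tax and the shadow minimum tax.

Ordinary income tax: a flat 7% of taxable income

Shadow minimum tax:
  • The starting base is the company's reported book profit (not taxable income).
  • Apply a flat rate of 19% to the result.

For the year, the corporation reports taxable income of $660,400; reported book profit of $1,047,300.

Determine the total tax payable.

$198,987

Shadow minimum tax:
  Base (reported book profit): $1,047,300
  $1,047,300 × 19% = $198,987

Ordinary income tax:
  $660,400 × 7% = $46,228

$198,987 > $46,228, so the shadow minimum tax is the binding amount.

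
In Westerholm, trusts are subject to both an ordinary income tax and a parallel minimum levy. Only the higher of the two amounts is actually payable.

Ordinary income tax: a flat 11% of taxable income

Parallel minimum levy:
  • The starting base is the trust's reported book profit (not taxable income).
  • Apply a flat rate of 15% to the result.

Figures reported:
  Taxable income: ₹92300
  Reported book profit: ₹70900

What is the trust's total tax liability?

Parallel minimum levy:
  Base (reported book profit): ₹70900
  ₹70900 × 15% = ₹10635

Ordinary income tax:
  ₹92300 × 11% = ₹10153

₹10635 > ₹10153, so the parallel minimum levy is the binding amount.

₹10635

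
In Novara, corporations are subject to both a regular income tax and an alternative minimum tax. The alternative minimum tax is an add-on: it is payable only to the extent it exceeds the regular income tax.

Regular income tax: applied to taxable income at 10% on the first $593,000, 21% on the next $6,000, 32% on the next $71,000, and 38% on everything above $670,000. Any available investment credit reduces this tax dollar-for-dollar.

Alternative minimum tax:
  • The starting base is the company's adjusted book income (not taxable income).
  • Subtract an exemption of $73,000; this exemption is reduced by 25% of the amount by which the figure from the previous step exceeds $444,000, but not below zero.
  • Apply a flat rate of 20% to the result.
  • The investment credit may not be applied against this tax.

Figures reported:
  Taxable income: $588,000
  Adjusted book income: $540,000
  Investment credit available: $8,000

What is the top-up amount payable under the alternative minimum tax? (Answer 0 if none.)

Alternative minimum tax:
  Base (adjusted book income): $540,000
  Exemption: $73,000 − 25% × ($540,000 − $444,000) = $73,000 − $24,000 = $49,000
  Base: $540,000 − $49,000 = $491,000
  $491,000 × 20% = $98,200

Regular income tax:
  $588,000 × 10% = $58,800
  Less investment credit $8,000 → $50,800

Excess of alternative minimum tax over regular income tax: $98,200 − $50,800 = $47,400.

$47,400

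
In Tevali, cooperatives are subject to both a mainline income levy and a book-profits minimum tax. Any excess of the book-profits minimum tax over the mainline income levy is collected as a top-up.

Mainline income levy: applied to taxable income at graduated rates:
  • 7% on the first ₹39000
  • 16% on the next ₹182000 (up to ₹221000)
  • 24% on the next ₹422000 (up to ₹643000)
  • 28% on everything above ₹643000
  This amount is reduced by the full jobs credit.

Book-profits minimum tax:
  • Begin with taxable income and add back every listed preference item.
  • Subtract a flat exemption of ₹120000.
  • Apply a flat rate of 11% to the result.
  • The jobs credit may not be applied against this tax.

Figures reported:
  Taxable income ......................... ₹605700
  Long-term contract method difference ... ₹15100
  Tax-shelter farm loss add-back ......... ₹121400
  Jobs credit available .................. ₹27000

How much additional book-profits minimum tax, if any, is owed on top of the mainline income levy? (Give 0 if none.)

Mainline income levy:
  ₹39000 × 7% = ₹2730
  ₹182000 × 16% = ₹29120
  ₹384700 × 24% = ₹92328
  → ₹124178
  Less jobs credit ₹27000 → ₹97178

Book-profits minimum tax:
  Adjusted income: ₹605700 + ₹15100 + ₹121400 = ₹742200
  Less exemption ₹120000 → base ₹622200
  ₹622200 × 11% = ₹68442

₹68442 ≤ ₹97178, so no add-on is due.

₹0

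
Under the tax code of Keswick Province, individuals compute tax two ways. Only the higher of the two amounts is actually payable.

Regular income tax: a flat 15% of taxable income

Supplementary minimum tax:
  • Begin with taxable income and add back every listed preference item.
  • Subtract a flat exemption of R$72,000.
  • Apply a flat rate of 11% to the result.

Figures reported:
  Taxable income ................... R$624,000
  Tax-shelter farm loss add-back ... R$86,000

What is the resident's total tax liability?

Supplementary minimum tax:
  Adjusted income: R$624,000 + R$86,000 = R$710,000
  Less exemption R$72,000 → base R$638,000
  R$638,000 × 11% = R$70,180

Regular income tax:
  R$624,000 × 15% = R$93,600

R$93,600 > R$70,180, so the regular income tax governs.

R$93,600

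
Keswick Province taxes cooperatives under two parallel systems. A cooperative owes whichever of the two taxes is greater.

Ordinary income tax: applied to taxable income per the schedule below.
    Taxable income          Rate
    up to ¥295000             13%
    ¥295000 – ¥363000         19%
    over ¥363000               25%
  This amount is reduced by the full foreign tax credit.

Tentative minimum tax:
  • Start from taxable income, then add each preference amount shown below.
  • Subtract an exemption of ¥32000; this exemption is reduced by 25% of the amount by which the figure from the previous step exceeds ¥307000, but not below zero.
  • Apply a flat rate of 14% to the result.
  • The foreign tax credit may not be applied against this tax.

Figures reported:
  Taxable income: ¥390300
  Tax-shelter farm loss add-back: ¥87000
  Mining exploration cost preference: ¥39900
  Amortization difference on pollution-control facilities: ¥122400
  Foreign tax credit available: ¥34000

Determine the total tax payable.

¥89544

Ordinary income tax:
  ¥295000 × 13% = ¥38350
  ¥68000 × 19% = ¥12920
  ¥27300 × 25% = ¥6825
  → ¥58095
  Less foreign tax credit ¥34000 → ¥24095

Tentative minimum tax:
  Adjusted income: ¥390300 + ¥87000 + ¥39900 + ¥122400 = ¥639600
  Exemption: 25% × (¥639600 − ¥307000) = ¥83150 ≥ ¥32000, so the exemption is fully phased out
  Base: ¥639600 − ¥0 = ¥639600
  ¥639600 × 14% = ¥89544

¥89544 > ¥24095, so the tentative minimum tax is the binding amount.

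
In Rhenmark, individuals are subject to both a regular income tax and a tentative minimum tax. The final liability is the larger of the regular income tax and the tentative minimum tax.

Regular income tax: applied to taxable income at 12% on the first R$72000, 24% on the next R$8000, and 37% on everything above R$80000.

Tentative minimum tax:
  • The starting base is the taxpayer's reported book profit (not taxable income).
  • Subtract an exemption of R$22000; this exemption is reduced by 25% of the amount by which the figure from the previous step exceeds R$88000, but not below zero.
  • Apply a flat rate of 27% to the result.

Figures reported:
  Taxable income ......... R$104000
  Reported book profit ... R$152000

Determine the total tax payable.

Regular income tax:
  R$72000 × 12% = R$8640
  R$8000 × 24% = R$1920
  R$24000 × 37% = R$8880
  → R$19440

Tentative minimum tax:
  Base (reported book profit): R$152000
  Exemption: R$22000 − 25% × (R$152000 − R$88000) = R$22000 − R$16000 = R$6000
  Base: R$152000 − R$6000 = R$146000
  R$146000 × 27% = R$39420

R$39420 > R$19440, so the tentative minimum tax is the binding amount.

R$39420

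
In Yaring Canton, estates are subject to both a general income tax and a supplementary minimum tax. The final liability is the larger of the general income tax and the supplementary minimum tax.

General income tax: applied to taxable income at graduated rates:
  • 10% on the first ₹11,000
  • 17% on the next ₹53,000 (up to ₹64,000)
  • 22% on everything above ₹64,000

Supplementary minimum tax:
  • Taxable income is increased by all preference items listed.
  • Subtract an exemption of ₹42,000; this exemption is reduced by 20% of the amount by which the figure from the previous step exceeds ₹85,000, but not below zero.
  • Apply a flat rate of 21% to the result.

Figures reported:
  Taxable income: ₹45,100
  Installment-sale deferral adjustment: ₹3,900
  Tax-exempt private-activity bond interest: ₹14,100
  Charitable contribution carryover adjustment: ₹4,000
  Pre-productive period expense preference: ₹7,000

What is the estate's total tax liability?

Supplementary minimum tax:
  Adjusted income: ₹45,100 + ₹3,900 + ₹14,100 + ₹4,000 + ₹7,000 = ₹74,100
  Exemption: ₹74,100 ≤ ₹85,000, so full ₹42,000 applies
  Base: ₹74,100 − ₹42,000 = ₹32,100
  ₹32,100 × 21% = ₹6,741

General income tax:
  ₹11,000 × 10% = ₹1,100
  ₹34,100 × 17% = ₹5,797
  → ₹6,897

₹6,897 > ₹6,741, so the general income tax governs.

₹6,897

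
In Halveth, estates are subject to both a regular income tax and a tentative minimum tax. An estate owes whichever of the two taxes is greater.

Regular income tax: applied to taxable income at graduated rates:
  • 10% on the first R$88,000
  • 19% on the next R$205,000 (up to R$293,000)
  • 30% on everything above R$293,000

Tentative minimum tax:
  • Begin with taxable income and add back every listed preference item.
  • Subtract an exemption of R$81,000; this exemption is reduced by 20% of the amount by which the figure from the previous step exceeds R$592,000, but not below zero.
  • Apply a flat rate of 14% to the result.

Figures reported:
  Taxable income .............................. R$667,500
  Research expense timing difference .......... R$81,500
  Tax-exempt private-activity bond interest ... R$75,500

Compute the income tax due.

Tentative minimum tax:
  Adjusted income: R$667,500 + R$81,500 + R$75,500 = R$824,500
  Exemption: R$81,000 − 20% × (R$824,500 − R$592,000) = R$81,000 − R$46,500 = R$34,500
  Base: R$824,500 − R$34,500 = R$790,000
  R$790,000 × 14% = R$110,600

Regular income tax:
  R$88,000 × 10% = R$8,800
  R$205,000 × 19% = R$38,950
  R$374,500 × 30% = R$112,350
  → R$160,100

R$160,100 > R$110,600, so the regular income tax governs.

R$160,100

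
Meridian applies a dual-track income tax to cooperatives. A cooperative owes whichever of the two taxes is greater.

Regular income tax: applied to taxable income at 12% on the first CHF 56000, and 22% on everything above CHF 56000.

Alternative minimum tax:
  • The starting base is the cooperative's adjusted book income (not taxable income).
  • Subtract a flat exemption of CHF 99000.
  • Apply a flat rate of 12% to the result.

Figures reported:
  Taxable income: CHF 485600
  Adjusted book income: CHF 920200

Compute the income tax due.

CHF 101232

Alternative minimum tax:
  Base (adjusted book income): CHF 920200
  Less exemption CHF 99000 → base CHF 821200
  CHF 821200 × 12% = CHF 98544

Regular income tax:
  CHF 56000 × 12% = CHF 6720
  CHF 429600 × 22% = CHF 94512
  → CHF 101232

CHF 101232 > CHF 98544, so the regular income tax governs.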